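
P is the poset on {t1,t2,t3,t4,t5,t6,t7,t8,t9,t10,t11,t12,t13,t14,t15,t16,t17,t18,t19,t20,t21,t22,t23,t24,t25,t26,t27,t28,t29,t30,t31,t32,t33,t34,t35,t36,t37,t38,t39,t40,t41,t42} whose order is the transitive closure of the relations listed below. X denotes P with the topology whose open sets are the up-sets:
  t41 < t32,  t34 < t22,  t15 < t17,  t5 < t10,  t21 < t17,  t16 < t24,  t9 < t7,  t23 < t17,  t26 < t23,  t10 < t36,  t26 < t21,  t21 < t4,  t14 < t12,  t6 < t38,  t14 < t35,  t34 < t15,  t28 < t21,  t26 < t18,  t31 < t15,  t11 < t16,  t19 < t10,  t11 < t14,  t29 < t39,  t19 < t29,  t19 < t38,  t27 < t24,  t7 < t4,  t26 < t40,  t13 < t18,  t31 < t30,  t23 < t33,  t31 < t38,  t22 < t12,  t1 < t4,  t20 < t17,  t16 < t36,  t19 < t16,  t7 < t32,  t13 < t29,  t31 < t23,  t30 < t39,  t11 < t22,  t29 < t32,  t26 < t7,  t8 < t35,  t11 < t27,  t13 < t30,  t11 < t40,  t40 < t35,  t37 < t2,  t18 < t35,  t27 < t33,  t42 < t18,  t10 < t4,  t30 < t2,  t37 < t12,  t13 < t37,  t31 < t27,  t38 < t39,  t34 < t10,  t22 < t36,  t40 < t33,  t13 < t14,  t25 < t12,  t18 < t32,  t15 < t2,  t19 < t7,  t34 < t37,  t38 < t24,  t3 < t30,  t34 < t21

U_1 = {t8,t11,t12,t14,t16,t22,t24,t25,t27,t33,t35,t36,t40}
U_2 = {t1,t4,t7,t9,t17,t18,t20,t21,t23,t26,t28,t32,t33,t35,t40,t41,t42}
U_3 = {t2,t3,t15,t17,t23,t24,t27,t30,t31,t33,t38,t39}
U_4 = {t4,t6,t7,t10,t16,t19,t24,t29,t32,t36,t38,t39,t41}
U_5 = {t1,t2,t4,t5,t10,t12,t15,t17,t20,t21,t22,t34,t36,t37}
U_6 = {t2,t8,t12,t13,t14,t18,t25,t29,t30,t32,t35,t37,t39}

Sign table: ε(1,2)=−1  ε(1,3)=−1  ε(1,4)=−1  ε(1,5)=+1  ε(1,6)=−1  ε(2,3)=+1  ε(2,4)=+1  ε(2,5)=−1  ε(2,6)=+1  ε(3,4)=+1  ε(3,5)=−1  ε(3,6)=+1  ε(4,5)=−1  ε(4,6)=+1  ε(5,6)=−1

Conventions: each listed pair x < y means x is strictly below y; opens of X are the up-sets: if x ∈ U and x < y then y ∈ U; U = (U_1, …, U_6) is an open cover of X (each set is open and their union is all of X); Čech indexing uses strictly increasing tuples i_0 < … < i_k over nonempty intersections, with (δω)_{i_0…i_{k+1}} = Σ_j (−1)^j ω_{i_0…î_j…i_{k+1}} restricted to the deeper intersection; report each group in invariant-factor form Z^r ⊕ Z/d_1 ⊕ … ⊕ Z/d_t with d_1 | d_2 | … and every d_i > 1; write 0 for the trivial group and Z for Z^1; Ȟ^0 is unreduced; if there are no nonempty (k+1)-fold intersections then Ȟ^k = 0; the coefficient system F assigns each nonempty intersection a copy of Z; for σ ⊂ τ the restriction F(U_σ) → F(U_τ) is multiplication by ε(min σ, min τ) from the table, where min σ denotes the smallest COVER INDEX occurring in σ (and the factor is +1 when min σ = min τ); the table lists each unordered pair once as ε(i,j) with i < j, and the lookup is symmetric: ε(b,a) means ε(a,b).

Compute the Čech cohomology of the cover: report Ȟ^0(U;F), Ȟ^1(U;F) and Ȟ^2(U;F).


Ȟ^0(U;F) ≅ Z, Ȟ^1(U;F) ≅ 0 and Ȟ^2(U;F) ≅ Z/2

cover nerve:
  U12={t33,t35,t40} U13={t24,t27,t33} U14={t16,t24,t36} U15={t12,t22,t36} U16={t8,t12,t14,t25,t35} U23={t17,t23,t33} U24={t4,t7,t32,t41} U25={t1,t4,t17,t20,t21} U26={t18,t32,t35} U34={t24,t38,t39} U35={t2,t15,t17} U36={t2,t30,t39} U45={t4,t10,t36} U46={t29,t32,t39} U56={t2,t12,t37}
  U123={t33} U126={t35} U134={t24} U145={t36} U156={t12} U235={t17} U245={t4} U246={t32} U346={t39} U356={t2}
C dims 6,15,10; δ0: rk 5, SNF 1^5; δ1: rk 10, SNF 1^9·2
Ȟ^0: (6−5)−0=1 ⇒ Z
Ȟ^1: (15−10)−5=0 ⇒ 0
Ȟ^2: (10−0)−10=0 plus torsion [2] ⇒ Z/2


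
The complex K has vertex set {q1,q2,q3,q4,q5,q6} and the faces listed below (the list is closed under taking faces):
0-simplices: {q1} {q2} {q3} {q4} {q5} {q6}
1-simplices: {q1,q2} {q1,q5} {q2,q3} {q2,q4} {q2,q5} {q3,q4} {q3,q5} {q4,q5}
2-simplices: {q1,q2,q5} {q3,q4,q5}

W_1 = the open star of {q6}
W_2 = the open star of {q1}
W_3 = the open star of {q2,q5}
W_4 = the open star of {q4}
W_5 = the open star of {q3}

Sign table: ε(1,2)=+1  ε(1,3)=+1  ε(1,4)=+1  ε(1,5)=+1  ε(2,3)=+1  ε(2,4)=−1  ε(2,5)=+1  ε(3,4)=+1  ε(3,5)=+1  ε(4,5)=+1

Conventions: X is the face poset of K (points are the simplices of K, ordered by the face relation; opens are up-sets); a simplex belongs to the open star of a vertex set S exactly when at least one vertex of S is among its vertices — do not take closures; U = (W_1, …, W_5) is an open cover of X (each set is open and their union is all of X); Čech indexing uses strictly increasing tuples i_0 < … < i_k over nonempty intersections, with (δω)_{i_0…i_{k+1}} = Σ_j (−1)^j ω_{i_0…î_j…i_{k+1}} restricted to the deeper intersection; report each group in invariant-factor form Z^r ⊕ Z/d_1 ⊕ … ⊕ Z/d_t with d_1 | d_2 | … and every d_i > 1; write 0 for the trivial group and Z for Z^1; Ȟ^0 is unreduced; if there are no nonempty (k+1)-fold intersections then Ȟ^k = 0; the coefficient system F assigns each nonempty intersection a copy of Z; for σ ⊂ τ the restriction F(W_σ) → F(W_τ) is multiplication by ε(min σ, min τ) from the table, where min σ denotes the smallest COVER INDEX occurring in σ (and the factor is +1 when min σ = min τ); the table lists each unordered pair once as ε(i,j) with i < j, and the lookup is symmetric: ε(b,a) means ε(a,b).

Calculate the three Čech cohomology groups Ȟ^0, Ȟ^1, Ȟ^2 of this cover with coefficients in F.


Ȟ^0 ≅ Z^2,  Ȟ^1 ≅ 0,  Ȟ^2 ≅ 0

intersection data:
  W1={{q6}} W2={{q1},{q1,q2},{q1,q5},{q1,q2,q5}} W3={{q2},{q5},{q1,q2},{q1,q5},{q2,q3},{q2,q4},{q2,q5},{q3,q5},{q4,q5},{q1,q2,q5},{q3,q4,q5}} W4={{q4},{q2,q4},{q3,q4},{q4,q5},{q3,q4,q5}} W5={{q3},{q2,q3},{q3,q4},{q3,q5},{q3,q4,q5}}
  W23={{q1,q2},{q1,q5},{q1,q2,q5}} W34={{q2,q4},{q4,q5},{q3,q4,q5}} W35={{q2,q3},{q3,q5},{q3,q4,q5}} W45={{q3,q4},{q3,q4,q5}}
  W345={{q3,q4,q5}}
C dims 5,4,1; δ0: rk 3, SNF 1^3; δ1: rk 1, SNF 1^1
Ȟ^0 = (5 − 3) − 0 = 2, so Ȟ^0 ≅ Z^2
Ȟ^1 = (4 − 1) − 3 = 0, so Ȟ^1 ≅ 0
Ȟ^2 = (1 − 0) − 1 = 0, so Ȟ^2 ≅ 0


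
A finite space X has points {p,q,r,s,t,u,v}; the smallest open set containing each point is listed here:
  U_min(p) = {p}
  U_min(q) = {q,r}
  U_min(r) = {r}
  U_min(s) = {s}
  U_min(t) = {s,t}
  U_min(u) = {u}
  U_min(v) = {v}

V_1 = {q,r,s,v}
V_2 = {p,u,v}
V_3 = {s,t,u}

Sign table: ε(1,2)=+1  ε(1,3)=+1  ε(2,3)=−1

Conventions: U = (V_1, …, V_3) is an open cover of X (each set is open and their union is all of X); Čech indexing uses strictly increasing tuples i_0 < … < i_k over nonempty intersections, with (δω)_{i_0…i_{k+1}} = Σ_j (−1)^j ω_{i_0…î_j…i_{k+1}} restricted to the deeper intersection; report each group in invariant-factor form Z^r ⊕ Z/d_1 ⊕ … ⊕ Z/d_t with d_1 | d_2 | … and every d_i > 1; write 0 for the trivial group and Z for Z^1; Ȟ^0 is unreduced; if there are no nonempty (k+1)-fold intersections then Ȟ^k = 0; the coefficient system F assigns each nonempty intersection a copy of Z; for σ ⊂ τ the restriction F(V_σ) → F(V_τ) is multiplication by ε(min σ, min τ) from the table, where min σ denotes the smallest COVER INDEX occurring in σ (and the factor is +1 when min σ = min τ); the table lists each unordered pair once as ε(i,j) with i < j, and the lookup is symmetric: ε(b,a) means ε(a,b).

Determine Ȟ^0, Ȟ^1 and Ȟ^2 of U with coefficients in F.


Ȟ^0 = 0; Ȟ^1 = Z/2; Ȟ^2 = 0

nonempty overlaps:
  V12={v} V13={s} V23={u}
C dims 3,3; δ0: rk 3, SNF 1^2·2
degree 0: 3−3−0 = 0 → Ȟ^0 ≅ 0
degree 1: 3−0−3 = 0 plus torsion [2] → Ȟ^1 ≅ Z/2
degree 2: 0−0−0 = 0 → Ȟ^2 ≅ 0


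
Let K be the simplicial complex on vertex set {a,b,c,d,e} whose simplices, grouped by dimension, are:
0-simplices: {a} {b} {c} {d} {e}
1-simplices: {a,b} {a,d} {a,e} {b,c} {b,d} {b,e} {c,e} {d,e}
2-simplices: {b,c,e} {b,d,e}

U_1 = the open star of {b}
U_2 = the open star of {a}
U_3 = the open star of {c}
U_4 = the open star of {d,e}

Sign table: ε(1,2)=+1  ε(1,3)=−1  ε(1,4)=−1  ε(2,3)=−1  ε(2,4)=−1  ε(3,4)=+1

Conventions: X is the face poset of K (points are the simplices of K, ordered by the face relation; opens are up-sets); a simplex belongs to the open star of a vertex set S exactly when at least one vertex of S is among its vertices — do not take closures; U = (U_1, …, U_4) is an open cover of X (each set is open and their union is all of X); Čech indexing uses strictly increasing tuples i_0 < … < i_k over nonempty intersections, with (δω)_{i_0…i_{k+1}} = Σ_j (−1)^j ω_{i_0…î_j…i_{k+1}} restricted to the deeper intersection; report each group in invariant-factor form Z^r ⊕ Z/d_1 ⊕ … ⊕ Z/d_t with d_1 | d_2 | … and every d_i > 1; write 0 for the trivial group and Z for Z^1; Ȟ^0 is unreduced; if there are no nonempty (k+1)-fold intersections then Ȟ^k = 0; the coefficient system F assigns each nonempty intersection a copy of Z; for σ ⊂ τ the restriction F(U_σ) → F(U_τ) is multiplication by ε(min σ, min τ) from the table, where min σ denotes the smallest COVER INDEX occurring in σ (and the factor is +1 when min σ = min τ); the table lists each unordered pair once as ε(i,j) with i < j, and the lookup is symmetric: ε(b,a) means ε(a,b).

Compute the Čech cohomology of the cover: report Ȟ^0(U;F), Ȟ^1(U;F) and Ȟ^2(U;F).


Ȟ^0 = Z, Ȟ^1 = Z and Ȟ^2 = 0

nonempty overlaps:
  U1={{b},{a,b},{b,c},{b,d},{b,e},{b,c,e},{b,d,e}} U2={{a},{a,b},{a,d},{a,e}} U3={{c},{b,c},{c,e},{b,c,e}} U4={{d},{e},{a,d},{a,e},{b,d},{b,e},{c,e},{d,e},{b,c,e},{b,d,e}}
  U12={{a,b}} U13={{b,c},{b,c,e}} U14={{b,d},{b,e},{b,c,e},{b,d,e}} U24={{a,d},{a,e}} U34={{c,e},{b,c,e}}
  U134={{b,c,e}}
C dims 4,5,1; δ0: rk 3, SNF 1^3; δ1: rk 1, SNF 1^1
degree 0: 4−3−0 = 1 → Ȟ^0 ≅ Z
degree 1: 5−1−3 = 1 → Ȟ^1 ≅ Z
degree 2: 1−0−1 = 0 → Ȟ^2 ≅ 0


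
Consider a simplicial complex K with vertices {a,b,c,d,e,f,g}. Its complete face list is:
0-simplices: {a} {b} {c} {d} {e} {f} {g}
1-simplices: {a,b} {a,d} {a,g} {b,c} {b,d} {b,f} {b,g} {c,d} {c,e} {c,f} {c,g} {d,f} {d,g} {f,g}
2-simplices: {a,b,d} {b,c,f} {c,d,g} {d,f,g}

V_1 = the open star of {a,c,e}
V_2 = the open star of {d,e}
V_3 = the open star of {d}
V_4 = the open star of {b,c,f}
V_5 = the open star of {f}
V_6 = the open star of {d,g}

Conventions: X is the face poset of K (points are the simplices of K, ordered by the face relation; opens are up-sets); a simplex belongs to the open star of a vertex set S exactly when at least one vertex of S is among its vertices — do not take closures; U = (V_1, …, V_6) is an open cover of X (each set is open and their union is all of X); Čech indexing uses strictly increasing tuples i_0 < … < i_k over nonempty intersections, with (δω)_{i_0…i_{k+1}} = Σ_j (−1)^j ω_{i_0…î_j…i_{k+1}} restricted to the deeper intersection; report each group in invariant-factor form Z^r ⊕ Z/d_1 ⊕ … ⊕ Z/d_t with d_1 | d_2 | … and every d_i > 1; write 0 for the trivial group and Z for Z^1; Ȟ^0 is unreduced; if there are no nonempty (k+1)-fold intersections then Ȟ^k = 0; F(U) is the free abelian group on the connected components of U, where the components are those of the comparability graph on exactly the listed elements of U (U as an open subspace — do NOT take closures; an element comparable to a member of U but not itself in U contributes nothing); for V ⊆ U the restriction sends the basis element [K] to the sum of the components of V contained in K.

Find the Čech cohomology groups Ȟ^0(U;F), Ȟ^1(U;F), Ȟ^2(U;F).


Ȟ^0 = Z; Ȟ^1 = Z^4; Ȟ^2 = 0

nonempty intersections:
  V1={{a},{c},{e},{a,b},{a,d},{a,g},{b,c},{c,d},{c,e},{c,f},{c,g},{a,b,d},{b,c,f},{c,d,g}} V2={{d},{e},{a,d},{b,d},{c,d},{c,e},{d,f},{d,g},{a,b,d},{c,d,g},{d,f,g}} V3={{d},{a,d},{b,d},{c,d},{d,f},{d,g},{a,b,d},{c,d,g},{d,f,g}} V4={{b},{c},{f},{a,b},{b,c},{b,d},{b,f},{b,g},{c,d},{c,e},{c,f},{c,g},{d,f},{f,g},{a,b,d},{b,c,f},{c,d,g},{d,f,g}} V5={{f},{b,f},{c,f},{d,f},{f,g},{b,c,f},{d,f,g}} V6={{d},{g},{a,d},{a,g},{b,d},{b,g},{c,d},{c,g},{d,f},{d,g},{f,g},{a,b,d},{c,d,g},{d,f,g}}
  V12={{e},{a,d},{c,d},{c,e},{a,b,d},{c,d,g}} V13={{a,d},{c,d},{a,b,d},{c,d,g}} V14={{c},{a,b},{b,c},{c,d},{c,e},{c,f},{c,g},{a,b,d},{b,c,f},{c,d,g}} V15={{c,f},{b,c,f}} V16={{a,d},{a,g},{c,d},{c,g},{a,b,d},{c,d,g}} V23={{d},{a,d},{b,d},{c,d},{d,f},{d,g},{a,b,d},{c,d,g},{d,f,g}} V24={{b,d},{c,d},{c,e},{d,f},{a,b,d},{c,d,g},{d,f,g}} V25={{d,f},{d,f,g}} V26={{d},{a,d},{b,d},{c,d},{d,f},{d,g},{a,b,d},{c,d,g},{d,f,g}} V34={{b,d},{c,d},{d,f},{a,b,d},{c,d,g},{d,f,g}} V35={{d,f},{d,f,g}} V36={{d},{a,d},{b,d},{c,d},{d,f},{d,g},{a,b,d},{c,d,g},{d,f,g}} V45={{f},{b,f},{c,f},{d,f},{f,g},{b,c,f},{d,f,g}} V46={{b,d},{b,g},{c,d},{c,g},{d,f},{f,g},{a,b,d},{c,d,g},{d,f,g}} V56={{d,f},{f,g},{d,f,g}}
  V123={{a,d},{c,d},{a,b,d},{c,d,g}} V124={{c,d},{c,e},{a,b,d},{c,d,g}} V126={{a,d},{c,d},{a,b,d},{c,d,g}} V134={{c,d},{a,b,d},{c,d,g}} V136={{a,d},{c,d},{a,b,d},{c,d,g}} V145={{c,f},{b,c,f}} V146={{c,d},{c,g},{a,b,d},{c,d,g}} V234={{b,d},{c,d},{d,f},{a,b,d},{c,d,g},{d,f,g}} V235={{d,f},{d,f,g}} V236={{d},{a,d},{b,d},{c,d},{d,f},{d,g},{a,b,d},{c,d,g},{d,f,g}} V245={{d,f},{d,f,g}} V246={{b,d},{c,d},{d,f},{a,b,d},{c,d,g},{d,f,g}} V256={{d,f},{d,f,g}} V345={{d,f},{d,f,g}} V346={{b,d},{c,d},{d,f},{a,b,d},{c,d,g},{d,f,g}} V356={{d,f},{d,f,g}} V456={{d,f},{f,g},{d,f,g}}
  V1234={{c,d},{a,b,d},{c,d,g}} V1236={{a,d},{c,d},{a,b,d},{c,d,g}} V1246={{c,d},{a,b,d},{c,d,g}} V1346={{c,d},{a,b,d},{c,d,g}} V2345={{d,f},{d,f,g}} V2346={{b,d},{c,d},{d,f},{a,b,d},{c,d,g},{d,f,g}} V2356={{d,f},{d,f,g}} V2456={{d,f},{d,f,g}} V3456={{d,f},{d,f,g}}
  V12346={{c,d},{a,b,d},{c,d,g}} V23456={{d,f},{d,f,g}}
components per intersection:
  V1: {{a},{a,b},{a,d},{a,g},{a,b,d}} {{c},{e},{b,c},{c,d},{c,e},{c,f},{c,g},{b,c,f},{c,d,g}}
  V2: {{d},{a,d},{b,d},{c,d},{d,f},{d,g},{a,b,d},{c,d,g},{d,f,g}} {{e},{c,e}}
  V3: {{d},{a,d},{b,d},{c,d},{d,f},{d,g},{a,b,d},{c,d,g},{d,f,g}}
  V4: {{b},{c},{f},{a,b},{b,c},{b,d},{b,f},{b,g},{c,d},{c,e},{c,f},{c,g},{d,f},{f,g},{a,b,d},{b,c,f},{c,d,g},{d,f,g}}
  V5: {{f},{b,f},{c,f},{d,f},{f,g},{b,c,f},{d,f,g}}
  V6: {{d},{g},{a,d},{a,g},{b,d},{b,g},{c,d},{c,g},{d,f},{d,g},{f,g},{a,b,d},{c,d,g},{d,f,g}}
  V12: {{e},{c,e}} {{a,d},{a,b,d}} {{c,d},{c,d,g}}
  V13: {{a,d},{a,b,d}} {{c,d},{c,d,g}}
  V14: {{c},{b,c},{c,d},{c,e},{c,f},{c,g},{b,c,f},{c,d,g}} {{a,b},{a,b,d}}
  V15: {{c,f},{b,c,f}}
  V16: {{a,d},{a,b,d}} {{a,g}} {{c,d},{c,g},{c,d,g}}
  V23: {{d},{a,d},{b,d},{c,d},{d,f},{d,g},{a,b,d},{c,d,g},{d,f,g}}
  V24: {{b,d},{a,b,d}} {{c,d},{c,d,g}} {{c,e}} {{d,f},{d,f,g}}
  V25: {{d,f},{d,f,g}}
  V26: {{d},{a,d},{b,d},{c,d},{d,f},{d,g},{a,b,d},{c,d,g},{d,f,g}}
  V34: {{b,d},{a,b,d}} {{c,d},{c,d,g}} {{d,f},{d,f,g}}
  V35: {{d,f},{d,f,g}}
  V36: {{d},{a,d},{b,d},{c,d},{d,f},{d,g},{a,b,d},{c,d,g},{d,f,g}}
  V45: {{f},{b,f},{c,f},{d,f},{f,g},{b,c,f},{d,f,g}}
  V46: {{b,d},{a,b,d}} {{b,g}} {{c,d},{c,g},{c,d,g}} {{d,f},{f,g},{d,f,g}}
  V56: {{d,f},{f,g},{d,f,g}}
  V123: {{a,d},{a,b,d}} {{c,d},{c,d,g}}
  V124: {{c,d},{c,d,g}} {{c,e}} {{a,b,d}}
  V126: {{a,d},{a,b,d}} {{c,d},{c,d,g}}
  V134: {{c,d},{c,d,g}} {{a,b,d}}
  V136: {{a,d},{a,b,d}} {{c,d},{c,d,g}}
  V145: {{c,f},{b,c,f}}
  V146: {{c,d},{c,g},{c,d,g}} {{a,b,d}}
  V234: {{b,d},{a,b,d}} {{c,d},{c,d,g}} {{d,f},{d,f,g}}
  V235: {{d,f},{d,f,g}}
  V236: {{d},{a,d},{b,d},{c,d},{d,f},{d,g},{a,b,d},{c,d,g},{d,f,g}}
  V245: {{d,f},{d,f,g}}
  V246: {{b,d},{a,b,d}} {{c,d},{c,d,g}} {{d,f},{d,f,g}}
  V256: {{d,f},{d,f,g}}
  V345: {{d,f},{d,f,g}}
  V346: {{b,d},{a,b,d}} {{c,d},{c,d,g}} {{d,f},{d,f,g}}
  V356: {{d,f},{d,f,g}}
  V456: {{d,f},{f,g},{d,f,g}}
  V1234: {{c,d},{c,d,g}} {{a,b,d}}
  V1236: {{a,d},{a,b,d}} {{c,d},{c,d,g}}
  V1246: {{c,d},{c,d,g}} {{a,b,d}}
  V1346: {{c,d},{c,d,g}} {{a,b,d}}
  V2345: {{d,f},{d,f,g}}
  V2346: {{b,d},{a,b,d}} {{c,d},{c,d,g}} {{d,f},{d,f,g}}
  V2356: {{d,f},{d,f,g}}
  V2456: {{d,f},{d,f,g}}
  V3456: {{d,f},{d,f,g}}
  V12346: {{c,d},{c,d,g}} {{a,b,d}}
  V23456: {{d,f},{d,f,g}}
C dims 8,29,30,15; δ0: rk 7, SNF 1^7; δ1: rk 18, SNF 1^18; δ2: rk 12, SNF 1^12
Ȟ^0: (8−7)−0=1 ⇒ Z
Ȟ^1: (29−18)−7=4 ⇒ Z^4
Ȟ^2: (30−12)−18=0 ⇒ 0


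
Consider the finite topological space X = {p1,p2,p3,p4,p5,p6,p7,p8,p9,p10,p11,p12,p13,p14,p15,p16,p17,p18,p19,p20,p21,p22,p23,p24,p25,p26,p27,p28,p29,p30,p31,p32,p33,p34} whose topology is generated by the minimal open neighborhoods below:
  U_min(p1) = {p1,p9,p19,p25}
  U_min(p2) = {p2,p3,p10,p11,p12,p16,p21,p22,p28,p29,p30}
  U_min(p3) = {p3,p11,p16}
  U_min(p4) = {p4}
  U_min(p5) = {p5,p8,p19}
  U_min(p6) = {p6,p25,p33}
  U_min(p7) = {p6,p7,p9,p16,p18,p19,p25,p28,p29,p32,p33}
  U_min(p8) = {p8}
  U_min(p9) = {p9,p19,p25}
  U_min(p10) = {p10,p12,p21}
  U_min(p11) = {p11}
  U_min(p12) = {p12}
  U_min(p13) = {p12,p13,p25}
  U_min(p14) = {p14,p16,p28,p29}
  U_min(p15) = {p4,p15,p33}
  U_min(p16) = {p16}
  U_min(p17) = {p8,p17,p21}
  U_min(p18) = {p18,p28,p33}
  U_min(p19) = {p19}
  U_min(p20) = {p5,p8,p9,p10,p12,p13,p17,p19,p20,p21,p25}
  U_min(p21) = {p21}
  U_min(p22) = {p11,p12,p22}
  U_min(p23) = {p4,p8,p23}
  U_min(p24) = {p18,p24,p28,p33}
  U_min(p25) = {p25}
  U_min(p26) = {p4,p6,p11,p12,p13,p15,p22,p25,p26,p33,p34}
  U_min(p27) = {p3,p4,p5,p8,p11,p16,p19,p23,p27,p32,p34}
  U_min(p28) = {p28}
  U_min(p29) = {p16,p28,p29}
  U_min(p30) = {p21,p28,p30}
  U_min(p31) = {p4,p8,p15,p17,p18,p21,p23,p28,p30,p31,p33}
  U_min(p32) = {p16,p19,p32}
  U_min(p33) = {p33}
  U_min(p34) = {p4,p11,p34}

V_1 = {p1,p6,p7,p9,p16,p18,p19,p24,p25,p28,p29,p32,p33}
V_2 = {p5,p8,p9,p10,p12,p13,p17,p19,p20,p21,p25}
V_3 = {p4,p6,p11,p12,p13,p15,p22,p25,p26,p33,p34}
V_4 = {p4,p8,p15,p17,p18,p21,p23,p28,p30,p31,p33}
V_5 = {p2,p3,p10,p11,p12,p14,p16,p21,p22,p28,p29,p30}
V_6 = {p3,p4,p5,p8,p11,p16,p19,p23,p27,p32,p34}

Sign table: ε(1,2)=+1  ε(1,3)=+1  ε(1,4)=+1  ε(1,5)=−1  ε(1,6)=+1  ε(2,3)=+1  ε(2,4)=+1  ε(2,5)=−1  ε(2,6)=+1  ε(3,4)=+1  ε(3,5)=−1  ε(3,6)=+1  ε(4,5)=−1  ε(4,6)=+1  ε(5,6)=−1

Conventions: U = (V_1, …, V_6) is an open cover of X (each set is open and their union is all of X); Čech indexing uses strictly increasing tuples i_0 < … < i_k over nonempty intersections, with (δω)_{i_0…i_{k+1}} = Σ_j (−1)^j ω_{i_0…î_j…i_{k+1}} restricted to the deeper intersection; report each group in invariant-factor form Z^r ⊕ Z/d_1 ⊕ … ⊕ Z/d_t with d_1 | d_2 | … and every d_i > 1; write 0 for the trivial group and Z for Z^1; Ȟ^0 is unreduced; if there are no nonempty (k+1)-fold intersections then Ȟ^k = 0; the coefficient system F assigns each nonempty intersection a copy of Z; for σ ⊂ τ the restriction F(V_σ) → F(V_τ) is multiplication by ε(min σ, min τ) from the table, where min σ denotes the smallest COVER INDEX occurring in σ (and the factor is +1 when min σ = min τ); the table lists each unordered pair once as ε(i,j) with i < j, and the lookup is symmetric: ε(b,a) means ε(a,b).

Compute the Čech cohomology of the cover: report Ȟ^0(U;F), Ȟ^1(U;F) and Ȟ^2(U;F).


Ȟ^0 ≅ Z, Ȟ^1 ≅ 0 and Ȟ^2 ≅ Z/2

intersection data:
  V12={p9,p19,p25} V13={p6,p25,p33} V14={p18,p28,p33} V15={p16,p28,p29} V16={p16,p19,p32} V23={p12,p13,p25} V24={p8,p17,p21} V25={p10,p12,p21} V26={p5,p8,p19} V34={p4,p15,p33} V35={p11,p12,p22} V36={p4,p11,p34} V45={p21,p28,p30} V46={p4,p8,p23} V56={p3,p11,p16}
  V123={p25} V126={p19} V134={p33} V145={p28} V156={p16} V235={p12} V245={p21} V246={p8} V346={p4} V356={p11}
C dims 6,15,10; δ0: rk 5, SNF 1^5; δ1: rk 10, SNF 1^9·2
Ȟ^0 = (6 − 5) − 0 = 1, so Ȟ^0 ≅ Z
Ȟ^1 = (15 − 10) − 5 = 0, so Ȟ^1 ≅ 0
Ȟ^2 = (10 − 0) − 10 = 0 plus torsion [2], so Ȟ^2 ≅ Z/2


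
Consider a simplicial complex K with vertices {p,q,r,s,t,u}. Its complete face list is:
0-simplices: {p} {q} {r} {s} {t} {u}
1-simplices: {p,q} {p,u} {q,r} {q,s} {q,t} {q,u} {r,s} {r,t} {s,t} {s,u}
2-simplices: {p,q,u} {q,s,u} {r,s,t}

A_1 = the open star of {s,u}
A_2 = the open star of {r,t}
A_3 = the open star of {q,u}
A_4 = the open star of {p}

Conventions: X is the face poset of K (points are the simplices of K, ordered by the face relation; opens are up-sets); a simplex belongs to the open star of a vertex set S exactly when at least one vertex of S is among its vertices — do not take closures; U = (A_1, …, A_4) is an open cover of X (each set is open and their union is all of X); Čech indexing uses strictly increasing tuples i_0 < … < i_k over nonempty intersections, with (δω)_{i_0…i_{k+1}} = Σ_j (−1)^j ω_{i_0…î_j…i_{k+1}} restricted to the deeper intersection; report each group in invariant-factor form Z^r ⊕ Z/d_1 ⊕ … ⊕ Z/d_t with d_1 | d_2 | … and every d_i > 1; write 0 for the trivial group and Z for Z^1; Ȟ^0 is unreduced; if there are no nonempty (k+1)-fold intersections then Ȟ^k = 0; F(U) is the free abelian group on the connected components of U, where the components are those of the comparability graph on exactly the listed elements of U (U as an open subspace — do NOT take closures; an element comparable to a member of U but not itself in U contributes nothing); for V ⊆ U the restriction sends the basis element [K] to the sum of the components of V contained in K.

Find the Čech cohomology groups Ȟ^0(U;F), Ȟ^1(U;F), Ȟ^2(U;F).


cover nerve:
  A1={{s},{u},{p,u},{q,s},{q,u},{r,s},{s,t},{s,u},{p,q,u},{q,s,u},{r,s,t}} A2={{r},{t},{q,r},{q,t},{r,s},{r,t},{s,t},{r,s,t}} A3={{q},{u},{p,q},{p,u},{q,r},{q,s},{q,t},{q,u},{s,u},{p,q,u},{q,s,u}} A4={{p},{p,q},{p,u},{p,q,u}}
  A12={{r,s},{s,t},{r,s,t}} A13={{u},{p,u},{q,s},{q,u},{s,u},{p,q,u},{q,s,u}} A14={{p,u},{p,q,u}} A23={{q,r},{q,t}} A34={{p,q},{p,u},{p,q,u}}
  A134={{p,u},{p,q,u}}
components per intersection:
  A1: {{s},{u},{p,u},{q,s},{q,u},{r,s},{s,t},{s,u},{p,q,u},{q,s,u},{r,s,t}}
  A2: {{r},{t},{q,r},{q,t},{r,s},{r,t},{s,t},{r,s,t}}
  A3: {{q},{u},{p,q},{p,u},{q,r},{q,s},{q,t},{q,u},{s,u},{p,q,u},{q,s,u}}
  A4: {{p},{p,q},{p,u},{p,q,u}}
  A12: {{r,s},{s,t},{r,s,t}}
  A13: {{u},{p,u},{q,s},{q,u},{s,u},{p,q,u},{q,s,u}}
  A14: {{p,u},{p,q,u}}
  A23: {{q,r}} {{q,t}}
  A34: {{p,q},{p,u},{p,q,u}}
  A134: {{p,u},{p,q,u}}
C dims 4,6,1; δ0: rk 3, SNF 1^3; δ1: rk 1, SNF 1^1
Ȟ^0: (4−3)−0=1 ⇒ Z
Ȟ^1: (6−1)−3=2 ⇒ Z^2
Ȟ^2: (1−0)−1=0 ⇒ 0

Ȟ^0 = Z; Ȟ^1 = Z^2; Ȟ^2 = 0


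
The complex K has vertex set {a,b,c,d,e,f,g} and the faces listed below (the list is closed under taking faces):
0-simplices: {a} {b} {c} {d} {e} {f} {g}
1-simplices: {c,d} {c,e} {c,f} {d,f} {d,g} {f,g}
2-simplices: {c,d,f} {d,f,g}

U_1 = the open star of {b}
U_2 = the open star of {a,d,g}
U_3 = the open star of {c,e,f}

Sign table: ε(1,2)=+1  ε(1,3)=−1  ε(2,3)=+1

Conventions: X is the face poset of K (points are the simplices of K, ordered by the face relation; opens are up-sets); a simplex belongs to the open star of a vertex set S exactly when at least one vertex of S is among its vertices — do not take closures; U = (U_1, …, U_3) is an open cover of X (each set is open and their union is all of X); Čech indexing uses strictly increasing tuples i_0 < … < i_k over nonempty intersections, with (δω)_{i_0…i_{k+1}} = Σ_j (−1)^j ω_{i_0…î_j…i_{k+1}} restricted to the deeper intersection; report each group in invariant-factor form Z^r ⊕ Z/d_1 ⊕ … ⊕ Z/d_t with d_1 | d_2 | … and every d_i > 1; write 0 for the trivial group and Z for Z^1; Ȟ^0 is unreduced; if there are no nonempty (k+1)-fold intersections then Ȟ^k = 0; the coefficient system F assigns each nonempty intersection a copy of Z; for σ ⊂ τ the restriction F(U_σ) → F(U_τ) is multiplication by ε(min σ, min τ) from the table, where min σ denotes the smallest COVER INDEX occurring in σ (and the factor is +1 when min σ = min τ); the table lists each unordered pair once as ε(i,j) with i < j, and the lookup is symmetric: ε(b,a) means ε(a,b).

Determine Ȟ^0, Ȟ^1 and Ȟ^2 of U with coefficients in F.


nonempty intersections:
  U1={{b}} U2={{a},{d},{g},{c,d},{d,f},{d,g},{f,g},{c,d,f},{d,f,g}} U3={{c},{e},{f},{c,d},{c,e},{c,f},{d,f},{f,g},{c,d,f},{d,f,g}}
  U23={{c,d},{d,f},{f,g},{c,d,f},{d,f,g}}
C dims 3,1; δ0: rk 1, SNF 1^1
Ȟ^0: (3−1)−0=2 ⇒ Z^2
Ȟ^1: (1−0)−1=0 ⇒ 0
Ȟ^2: (0−0)−0=0 ⇒ 0

Ȟ^0 = Z^2, Ȟ^1 = 0 and Ȟ^2 = 0


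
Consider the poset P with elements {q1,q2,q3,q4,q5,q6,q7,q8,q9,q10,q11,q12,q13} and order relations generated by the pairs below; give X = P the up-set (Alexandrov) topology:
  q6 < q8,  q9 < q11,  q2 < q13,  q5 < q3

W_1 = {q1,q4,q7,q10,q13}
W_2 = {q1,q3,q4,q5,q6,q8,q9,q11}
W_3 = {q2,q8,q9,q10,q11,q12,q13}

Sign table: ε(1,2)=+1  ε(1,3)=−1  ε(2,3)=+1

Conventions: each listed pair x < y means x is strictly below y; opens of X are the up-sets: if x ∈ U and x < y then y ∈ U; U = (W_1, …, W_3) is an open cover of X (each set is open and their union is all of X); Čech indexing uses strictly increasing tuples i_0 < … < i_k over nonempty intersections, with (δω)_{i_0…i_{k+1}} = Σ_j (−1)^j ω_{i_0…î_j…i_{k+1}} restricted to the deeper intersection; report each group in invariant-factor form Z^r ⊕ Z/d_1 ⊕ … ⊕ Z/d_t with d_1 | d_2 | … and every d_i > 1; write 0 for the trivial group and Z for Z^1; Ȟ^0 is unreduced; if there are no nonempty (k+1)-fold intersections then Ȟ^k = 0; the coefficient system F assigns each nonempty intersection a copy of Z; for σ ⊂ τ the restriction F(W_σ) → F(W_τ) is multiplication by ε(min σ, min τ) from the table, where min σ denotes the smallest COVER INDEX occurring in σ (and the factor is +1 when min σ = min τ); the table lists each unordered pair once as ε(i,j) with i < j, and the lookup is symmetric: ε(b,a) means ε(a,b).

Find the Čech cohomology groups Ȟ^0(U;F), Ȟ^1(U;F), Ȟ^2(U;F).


intersection data:
  W12={q1,q4} W13={q10,q13} W23={q8,q9,q11}
C dims 3,3; δ0: rk 3, SNF 1^2·2
Ȟ^0 = (3 − 3) − 0 = 0, so Ȟ^0 ≅ 0
Ȟ^1 = (3 − 0) − 3 = 0 plus torsion [2], so Ȟ^1 ≅ Z/2
Ȟ^2 = (0 − 0) − 0 = 0, so Ȟ^2 ≅ 0

Ȟ^0 ≅ 0, Ȟ^1 ≅ Z/2 and Ȟ^2 ≅ 0


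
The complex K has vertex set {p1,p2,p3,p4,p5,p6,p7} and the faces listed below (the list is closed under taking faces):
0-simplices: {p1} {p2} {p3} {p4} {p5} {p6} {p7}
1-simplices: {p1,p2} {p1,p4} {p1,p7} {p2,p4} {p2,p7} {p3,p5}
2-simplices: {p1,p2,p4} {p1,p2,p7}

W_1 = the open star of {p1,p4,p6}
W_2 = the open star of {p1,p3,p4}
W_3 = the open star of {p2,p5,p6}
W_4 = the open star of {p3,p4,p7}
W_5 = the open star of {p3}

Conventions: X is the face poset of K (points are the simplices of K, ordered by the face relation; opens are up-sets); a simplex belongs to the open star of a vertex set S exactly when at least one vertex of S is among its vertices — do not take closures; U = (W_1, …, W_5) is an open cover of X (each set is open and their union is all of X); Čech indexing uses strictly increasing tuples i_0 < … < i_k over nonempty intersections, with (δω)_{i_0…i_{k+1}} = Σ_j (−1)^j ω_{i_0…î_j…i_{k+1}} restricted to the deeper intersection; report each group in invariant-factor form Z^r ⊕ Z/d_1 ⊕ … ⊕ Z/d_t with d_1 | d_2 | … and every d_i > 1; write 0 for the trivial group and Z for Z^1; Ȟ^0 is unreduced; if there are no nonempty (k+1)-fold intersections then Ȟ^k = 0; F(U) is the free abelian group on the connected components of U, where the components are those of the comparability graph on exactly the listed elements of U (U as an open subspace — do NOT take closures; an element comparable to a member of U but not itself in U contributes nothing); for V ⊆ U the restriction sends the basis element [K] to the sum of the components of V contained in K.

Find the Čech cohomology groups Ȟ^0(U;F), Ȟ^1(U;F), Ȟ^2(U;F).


Ȟ^0 ≅ Z^3, Ȟ^1 ≅ 0, Ȟ^2 ≅ 0

nonempty overlaps:
  W1={{p1},{p4},{p6},{p1,p2},{p1,p4},{p1,p7},{p2,p4},{p1,p2,p4},{p1,p2,p7}} W2={{p1},{p3},{p4},{p1,p2},{p1,p4},{p1,p7},{p2,p4},{p3,p5},{p1,p2,p4},{p1,p2,p7}} W3={{p2},{p5},{p6},{p1,p2},{p2,p4},{p2,p7},{p3,p5},{p1,p2,p4},{p1,p2,p7}} W4={{p3},{p4},{p7},{p1,p4},{p1,p7},{p2,p4},{p2,p7},{p3,p5},{p1,p2,p4},{p1,p2,p7}} W5={{p3},{p3,p5}}
  W12={{p1},{p4},{p1,p2},{p1,p4},{p1,p7},{p2,p4},{p1,p2,p4},{p1,p2,p7}} W13={{p6},{p1,p2},{p2,p4},{p1,p2,p4},{p1,p2,p7}} W14={{p4},{p1,p4},{p1,p7},{p2,p4},{p1,p2,p4},{p1,p2,p7}} W23={{p1,p2},{p2,p4},{p3,p5},{p1,p2,p4},{p1,p2,p7}} W24={{p3},{p4},{p1,p4},{p1,p7},{p2,p4},{p3,p5},{p1,p2,p4},{p1,p2,p7}} W25={{p3},{p3,p5}} W34={{p2,p4},{p2,p7},{p3,p5},{p1,p2,p4},{p1,p2,p7}} W35={{p3,p5}} W45={{p3},{p3,p5}}
  W123={{p1,p2},{p2,p4},{p1,p2,p4},{p1,p2,p7}} W124={{p4},{p1,p4},{p1,p7},{p2,p4},{p1,p2,p4},{p1,p2,p7}} W134={{p2,p4},{p1,p2,p4},{p1,p2,p7}} W234={{p2,p4},{p3,p5},{p1,p2,p4},{p1,p2,p7}} W235={{p3,p5}} W245={{p3},{p3,p5}} W345={{p3,p5}}
  W1234={{p2,p4},{p1,p2,p4},{p1,p2,p7}} W2345={{p3,p5}}
components per intersection:
  W1: {{p1},{p4},{p1,p2},{p1,p4},{p1,p7},{p2,p4},{p1,p2,p4},{p1,p2,p7}} {{p6}}
  W2: {{p1},{p4},{p1,p2},{p1,p4},{p1,p7},{p2,p4},{p1,p2,p4},{p1,p2,p7}} {{p3},{p3,p5}}
  W3: {{p2},{p1,p2},{p2,p4},{p2,p7},{p1,p2,p4},{p1,p2,p7}} {{p5},{p3,p5}} {{p6}}
  W4: {{p3},{p3,p5}} {{p4},{p1,p4},{p2,p4},{p1,p2,p4}} {{p7},{p1,p7},{p2,p7},{p1,p2,p7}}
  W5: {{p3},{p3,p5}}
  W12: {{p1},{p4},{p1,p2},{p1,p4},{p1,p7},{p2,p4},{p1,p2,p4},{p1,p2,p7}}
  W13: {{p6}} {{p1,p2},{p2,p4},{p1,p2,p4},{p1,p2,p7}}
  W14: {{p4},{p1,p4},{p2,p4},{p1,p2,p4}} {{p1,p7},{p1,p2,p7}}
  W23: {{p1,p2},{p2,p4},{p1,p2,p4},{p1,p2,p7}} {{p3,p5}}
  W24: {{p3},{p3,p5}} {{p4},{p1,p4},{p2,p4},{p1,p2,p4}} {{p1,p7},{p1,p2,p7}}
  W25: {{p3},{p3,p5}}
  W34: {{p2,p4},{p1,p2,p4}} {{p2,p7},{p1,p2,p7}} {{p3,p5}}
  W35: {{p3,p5}}
  W45: {{p3},{p3,p5}}
  W123: {{p1,p2},{p2,p4},{p1,p2,p4},{p1,p2,p7}}
  W124: {{p4},{p1,p4},{p2,p4},{p1,p2,p4}} {{p1,p7},{p1,p2,p7}}
  W134: {{p2,p4},{p1,p2,p4}} {{p1,p2,p7}}
  W234: {{p2,p4},{p1,p2,p4}} {{p3,p5}} {{p1,p2,p7}}
  W235: {{p3,p5}}
  W245: {{p3},{p3,p5}}
  W345: {{p3,p5}}
  W1234: {{p2,p4},{p1,p2,p4}} {{p1,p2,p7}}
  W2345: {{p3,p5}}
C dims 11,16,11,3; δ0: rk 8, SNF 1^8; δ1: rk 8, SNF 1^8; δ2: rk 3, SNF 1^3
degree 0: 11−8−0 = 3 → Ȟ^0 ≅ Z^3
degree 1: 16−8−8 = 0 → Ȟ^1 ≅ 0
degree 2: 11−3−8 = 0 → Ȟ^2 ≅ 0


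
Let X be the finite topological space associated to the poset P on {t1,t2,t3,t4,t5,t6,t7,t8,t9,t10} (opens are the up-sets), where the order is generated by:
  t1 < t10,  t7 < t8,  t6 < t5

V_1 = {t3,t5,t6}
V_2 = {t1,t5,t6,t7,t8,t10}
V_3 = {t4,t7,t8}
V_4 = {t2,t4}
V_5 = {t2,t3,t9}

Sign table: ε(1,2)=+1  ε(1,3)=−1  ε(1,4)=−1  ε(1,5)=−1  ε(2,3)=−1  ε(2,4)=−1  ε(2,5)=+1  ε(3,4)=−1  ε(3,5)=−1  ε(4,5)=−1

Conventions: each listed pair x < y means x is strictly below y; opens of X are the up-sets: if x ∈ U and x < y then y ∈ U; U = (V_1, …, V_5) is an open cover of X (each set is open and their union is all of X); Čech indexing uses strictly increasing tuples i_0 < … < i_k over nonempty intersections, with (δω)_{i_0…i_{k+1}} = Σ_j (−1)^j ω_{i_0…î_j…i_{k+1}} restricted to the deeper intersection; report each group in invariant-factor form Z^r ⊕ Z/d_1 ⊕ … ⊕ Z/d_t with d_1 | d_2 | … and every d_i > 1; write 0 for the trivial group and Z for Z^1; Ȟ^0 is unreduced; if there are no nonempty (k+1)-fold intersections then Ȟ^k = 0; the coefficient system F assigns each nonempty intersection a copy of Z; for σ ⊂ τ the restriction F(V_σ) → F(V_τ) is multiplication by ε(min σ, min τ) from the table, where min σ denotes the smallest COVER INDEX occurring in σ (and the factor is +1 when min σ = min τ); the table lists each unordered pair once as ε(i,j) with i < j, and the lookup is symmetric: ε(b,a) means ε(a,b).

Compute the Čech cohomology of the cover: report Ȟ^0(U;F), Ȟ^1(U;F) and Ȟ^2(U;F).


Ȟ^0 = Z; Ȟ^1 = Z; Ȟ^2 = 0

nonempty intersections:
  V12={t5,t6} V15={t3} V23={t7,t8} V34={t4} V45={t2}
C dims 5,5; δ0: rk 4, SNF 1^4
Ȟ^0: (5−4)−0=1 ⇒ Z
Ȟ^1: (5−0)−4=1 ⇒ Z
Ȟ^2: (0−0)−0=0 ⇒ 0


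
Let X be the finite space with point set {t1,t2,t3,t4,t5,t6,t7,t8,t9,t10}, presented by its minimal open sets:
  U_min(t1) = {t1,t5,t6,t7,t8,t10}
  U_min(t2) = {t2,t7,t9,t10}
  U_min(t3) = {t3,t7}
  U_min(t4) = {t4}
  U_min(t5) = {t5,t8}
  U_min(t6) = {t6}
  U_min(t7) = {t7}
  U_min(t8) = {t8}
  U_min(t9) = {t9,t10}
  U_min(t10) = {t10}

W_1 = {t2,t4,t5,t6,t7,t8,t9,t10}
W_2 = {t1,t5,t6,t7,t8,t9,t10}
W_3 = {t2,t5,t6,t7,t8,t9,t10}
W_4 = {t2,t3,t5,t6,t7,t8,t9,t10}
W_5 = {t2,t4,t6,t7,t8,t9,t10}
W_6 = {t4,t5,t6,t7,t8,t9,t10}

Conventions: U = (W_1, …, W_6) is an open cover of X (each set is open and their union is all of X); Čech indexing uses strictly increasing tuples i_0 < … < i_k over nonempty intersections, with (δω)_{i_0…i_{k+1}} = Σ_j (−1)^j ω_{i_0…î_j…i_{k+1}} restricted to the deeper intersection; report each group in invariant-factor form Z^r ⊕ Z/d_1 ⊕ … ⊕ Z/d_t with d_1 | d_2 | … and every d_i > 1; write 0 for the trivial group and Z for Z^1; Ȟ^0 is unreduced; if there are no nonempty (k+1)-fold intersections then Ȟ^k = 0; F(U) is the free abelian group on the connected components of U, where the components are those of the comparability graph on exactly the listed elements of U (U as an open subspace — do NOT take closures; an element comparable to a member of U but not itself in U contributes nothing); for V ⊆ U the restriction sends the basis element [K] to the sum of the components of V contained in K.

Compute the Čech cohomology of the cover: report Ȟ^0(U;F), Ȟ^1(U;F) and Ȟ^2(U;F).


cover nerve:
  W12={t5,t6,t7,t8,t9,t10} W13={t2,t5,t6,t7,t8,t9,t10} W14={t2,t5,t6,t7,t8,t9,t10} W15={t2,t4,t6,t7,t8,t9,t10} W16={t4,t5,t6,t7,t8,t9,t10} W23={t5,t6,t7,t8,t9,t10} W24={t5,t6,t7,t8,t9,t10} W25={t6,t7,t8,t9,t10} W26={t5,t6,t7,t8,t9,t10} W34={t2,t5,t6,t7,t8,t9,t10} W35={t2,t6,t7,t8,t9,t10} W36={t5,t6,t7,t8,t9,t10} W45={t2,t6,t7,t8,t9,t10} W46={t5,t6,t7,t8,t9,t10} W56={t4,t6,t7,t8,t9,t10}
  W123={t5,t6,t7,t8,t9,t10} W124={t5,t6,t7,t8,t9,t10} W125={t6,t7,t8,t9,t10} W126={t5,t6,t7,t8,t9,t10} W134={t2,t5,t6,t7,t8,t9,t10} W135={t2,t6,t7,t8,t9,t10} W136={t5,t6,t7,t8,t9,t10} W145={t2,t6,t7,t8,t9,t10} W146={t5,t6,t7,t8,t9,t10} W156={t4,t6,t7,t8,t9,t10} W234={t5,t6,t7,t8,t9,t10} W235={t6,t7,t8,t9,t10} W236={t5,t6,t7,t8,t9,t10} W245={t6,t7,t8,t9,t10} W246={t5,t6,t7,t8,t9,t10} W256={t6,t7,t8,t9,t10} W345={t2,t6,t7,t8,t9,t10} W346={t5,t6,t7,t8,t9,t10} W356={t6,t7,t8,t9,t10} W456={t6,t7,t8,t9,t10}
  W1234={t5,t6,t7,t8,t9,t10} W1235={t6,t7,t8,t9,t10} W1236={t5,t6,t7,t8,t9,t10} W1245={t6,t7,t8,t9,t10} W1246={t5,t6,t7,t8,t9,t10} W1256={t6,t7,t8,t9,t10} W1345={t2,t6,t7,t8,t9,t10} W1346={t5,t6,t7,t8,t9,t10} W1356={t6,t7,t8,t9,t10} W1456={t6,t7,t8,t9,t10} W2345={t6,t7,t8,t9,t10} W2346={t5,t6,t7,t8,t9,t10} W2356={t6,t7,t8,t9,t10} W2456={t6,t7,t8,t9,t10} W3456={t6,t7,t8,t9,t10}
  W12345={t6,t7,t8,t9,t10} W12346={t5,t6,t7,t8,t9,t10} W12356={t6,t7,t8,t9,t10} W12456={t6,t7,t8,t9,t10} W13456={t6,t7,t8,t9,t10} W23456={t6,t7,t8,t9,t10}
  W123456={t6,t7,t8,t9,t10}
components per intersection:
  W1: {t2,t7,t9,t10} {t4} {t5,t8} {t6}
  W2: {t1,t5,t6,t7,t8,t9,t10}
  W3: {t2,t7,t9,t10} {t5,t8} {t6}
  W4: {t2,t3,t7,t9,t10} {t5,t8} {t6}
  W5: {t2,t7,t9,t10} {t4} {t6} {t8}
  W6: {t4} {t5,t8} {t6} {t7} {t9,t10}
  W12: {t5,t8} {t6} {t7} {t9,t10}
  W13: {t2,t7,t9,t10} {t5,t8} {t6}
  W14: {t2,t7,t9,t10} {t5,t8} {t6}
  W15: {t2,t7,t9,t10} {t4} {t6} {t8}
  W16: {t4} {t5,t8} {t6} {t7} {t9,t10}
  W23: {t5,t8} {t6} {t7} {t9,t10}
  W24: {t5,t8} {t6} {t7} {t9,t10}
  W25: {t6} {t7} {t8} {t9,t10}
  W26: {t5,t8} {t6} {t7} {t9,t10}
  W34: {t2,t7,t9,t10} {t5,t8} {t6}
  W35: {t2,t7,t9,t10} {t6} {t8}
  W36: {t5,t8} {t6} {t7} {t9,t10}
  W45: {t2,t7,t9,t10} {t6} {t8}
  W46: {t5,t8} {t6} {t7} {t9,t10}
  W56: {t4} {t6} {t7} {t8} {t9,t10}
  W123: {t5,t8} {t6} {t7} {t9,t10}
  W124: {t5,t8} {t6} {t7} {t9,t10}
  W125: {t6} {t7} {t8} {t9,t10}
  W126: {t5,t8} {t6} {t7} {t9,t10}
  W134: {t2,t7,t9,t10} {t5,t8} {t6}
  W135: {t2,t7,t9,t10} {t6} {t8}
  W136: {t5,t8} {t6} {t7} {t9,t10}
  W145: {t2,t7,t9,t10} {t6} {t8}
  W146: {t5,t8} {t6} {t7} {t9,t10}
  W156: {t4} {t6} {t7} {t8} {t9,t10}
  W234: {t5,t8} {t6} {t7} {t9,t10}
  W235: {t6} {t7} {t8} {t9,t10}
  W236: {t5,t8} {t6} {t7} {t9,t10}
  W245: {t6} {t7} {t8} {t9,t10}
  W246: {t5,t8} {t6} {t7} {t9,t10}
  W256: {t6} {t7} {t8} {t9,t10}
  W345: {t2,t7,t9,t10} {t6} {t8}
  W346: {t5,t8} {t6} {t7} {t9,t10}
  W356: {t6} {t7} {t8} {t9,t10}
  W456: {t6} {t7} {t8} {t9,t10}
  W1234: {t5,t8} {t6} {t7} {t9,t10}
  W1235: {t6} {t7} {t8} {t9,t10}
  W1236: {t5,t8} {t6} {t7} {t9,t10}
  W1245: {t6} {t7} {t8} {t9,t10}
  W1246: {t5,t8} {t6} {t7} {t9,t10}
  W1256: {t6} {t7} {t8} {t9,t10}
  W1345: {t2,t7,t9,t10} {t6} {t8}
  W1346: {t5,t8} {t6} {t7} {t9,t10}
  W1356: {t6} {t7} {t8} {t9,t10}
  W1456: {t6} {t7} {t8} {t9,t10}
  W2345: {t6} {t7} {t8} {t9,t10}
  W2346: {t5,t8} {t6} {t7} {t9,t10}
  W2356: {t6} {t7} {t8} {t9,t10}
  W2456: {t6} {t7} {t8} {t9,t10}
  W3456: {t6} {t7} {t8} {t9,t10}
  W12345: {t6} {t7} {t8} {t9,t10}
  W12346: {t5,t8} {t6} {t7} {t9,t10}
  W12356: {t6} {t7} {t8} {t9,t10}
  W12456: {t6} {t7} {t8} {t9,t10}
  W13456: {t6} {t7} {t8} {t9,t10}
  W23456: {t6} {t7} {t8} {t9,t10}
  W123456: {t6} {t7} {t8} {t9,t10}
C dims 20,57,77,59; δ0: rk 18, SNF 1^18; δ1: rk 38, SNF 1^38; δ2: rk 39, SNF 1^39
Ȟ^0: (20−18)−0=2 ⇒ Z^2
Ȟ^1: (57−38)−18=1 ⇒ Z
Ȟ^2: (77−39)−38=0 ⇒ 0

Ȟ^0 ≅ Z^2, Ȟ^1 ≅ Z, Ȟ^2 ≅ 0


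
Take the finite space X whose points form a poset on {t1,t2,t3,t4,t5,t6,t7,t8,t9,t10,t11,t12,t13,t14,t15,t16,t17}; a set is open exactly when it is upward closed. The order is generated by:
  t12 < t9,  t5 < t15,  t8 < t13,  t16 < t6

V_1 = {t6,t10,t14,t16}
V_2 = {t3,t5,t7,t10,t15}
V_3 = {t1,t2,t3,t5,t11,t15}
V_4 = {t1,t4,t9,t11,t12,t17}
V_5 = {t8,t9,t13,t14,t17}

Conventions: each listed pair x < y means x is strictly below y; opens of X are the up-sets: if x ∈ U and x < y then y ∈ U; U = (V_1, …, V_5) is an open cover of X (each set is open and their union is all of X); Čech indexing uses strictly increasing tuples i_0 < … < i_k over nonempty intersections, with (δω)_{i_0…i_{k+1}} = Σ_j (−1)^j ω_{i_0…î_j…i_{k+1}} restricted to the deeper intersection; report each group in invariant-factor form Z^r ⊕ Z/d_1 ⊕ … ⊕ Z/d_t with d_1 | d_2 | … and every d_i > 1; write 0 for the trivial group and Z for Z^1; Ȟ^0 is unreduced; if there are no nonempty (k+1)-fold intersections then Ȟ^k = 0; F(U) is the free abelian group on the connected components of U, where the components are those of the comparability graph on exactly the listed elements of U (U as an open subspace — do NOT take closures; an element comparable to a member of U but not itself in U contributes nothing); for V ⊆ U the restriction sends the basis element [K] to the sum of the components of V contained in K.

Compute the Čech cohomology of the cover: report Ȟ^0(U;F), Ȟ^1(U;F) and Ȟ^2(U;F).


Ȟ^0 ≅ Z^13; Ȟ^1 ≅ 0; Ȟ^2 ≅ 0

cover nerve:
  V12={t10} V15={t14} V23={t3,t5,t15} V34={t1,t11} V45={t9,t17}
components per intersection:
  V1: {t6,t16} {t10} {t14}
  V2: {t3} {t5,t15} {t7} {t10}
  V3: {t1} {t2} {t3} {t5,t15} {t11}
  V4: {t1} {t4} {t9,t12} {t11} {t17}
  V5: {t8,t13} {t9} {t14} {t17}
  V12: {t10}
  V15: {t14}
  V23: {t3} {t5,t15}
  V34: {t1} {t11}
  V45: {t9} {t17}
C dims 21,8; δ0: rk 8, SNF 1^8
Ȟ^0: (21−8)−0=13 ⇒ Z^13
Ȟ^1: (8−0)−8=0 ⇒ 0
Ȟ^2: (0−0)−0=0 ⇒ 0


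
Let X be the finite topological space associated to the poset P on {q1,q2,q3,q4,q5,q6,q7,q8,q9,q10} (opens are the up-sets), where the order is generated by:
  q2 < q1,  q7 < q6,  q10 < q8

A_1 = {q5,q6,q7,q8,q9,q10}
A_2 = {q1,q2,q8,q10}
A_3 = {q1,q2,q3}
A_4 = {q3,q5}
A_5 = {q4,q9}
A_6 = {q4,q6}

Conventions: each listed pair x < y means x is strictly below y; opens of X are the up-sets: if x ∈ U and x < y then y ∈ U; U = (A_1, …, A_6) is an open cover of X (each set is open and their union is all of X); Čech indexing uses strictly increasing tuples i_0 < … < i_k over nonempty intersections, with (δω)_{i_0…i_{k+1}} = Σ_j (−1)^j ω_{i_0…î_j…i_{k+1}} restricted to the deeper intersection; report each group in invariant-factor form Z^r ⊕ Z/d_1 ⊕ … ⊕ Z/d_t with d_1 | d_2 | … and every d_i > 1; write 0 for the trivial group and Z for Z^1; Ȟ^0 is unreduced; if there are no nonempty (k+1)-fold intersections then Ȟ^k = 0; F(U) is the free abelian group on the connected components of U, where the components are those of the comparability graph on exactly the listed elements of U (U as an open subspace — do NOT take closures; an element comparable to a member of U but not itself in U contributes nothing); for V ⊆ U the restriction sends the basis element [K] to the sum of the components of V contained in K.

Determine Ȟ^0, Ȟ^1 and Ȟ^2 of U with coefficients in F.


cover nerve:
  A12={q8,q10} A14={q5} A15={q9} A16={q6} A23={q1,q2} A34={q3} A56={q4}
components per intersection:
  A1: {q5} {q6,q7} {q8,q10} {q9}
  A2: {q1,q2} {q8,q10}
  A3: {q1,q2} {q3}
  A4: {q3} {q5}
  A5: {q4} {q9}
  A6: {q4} {q6}
  A12: {q8,q10}
  A14: {q5}
  A15: {q9}
  A16: {q6}
  A23: {q1,q2}
  A34: {q3}
  A56: {q4}
C dims 14,7; δ0: rk 7, SNF 1^7
Ȟ^0: (14−7)−0=7 ⇒ Z^7
Ȟ^1: (7−0)−7=0 ⇒ 0
Ȟ^2: (0−0)−0=0 ⇒ 0

Ȟ^0 = Z^7, Ȟ^1 = 0, Ȟ^2 = 0
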